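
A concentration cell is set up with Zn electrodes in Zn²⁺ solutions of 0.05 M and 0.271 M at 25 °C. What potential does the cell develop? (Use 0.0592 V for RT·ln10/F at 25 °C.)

Both half-cells are Zn²⁺/Zn, so E°_cell = 0. The concentrated side is the cathode; the cell reaction moves Zn²⁺ from high to low concentration with n = 2.
Q = [Zn²⁺]_dilute/[Zn²⁺]_conc = 0.05/0.271 = 0.185.
E = 0 − (0.0592/2) log Q = −(0.0592/2)(-0.734) = 0.0217 V.

0.022 V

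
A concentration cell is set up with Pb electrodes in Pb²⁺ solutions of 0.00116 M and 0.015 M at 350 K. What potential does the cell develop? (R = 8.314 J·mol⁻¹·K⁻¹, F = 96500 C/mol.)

Both half-cells are Pb²⁺/Pb, so E°_cell = 0. The concentrated side is the cathode; the cell reaction moves Pb²⁺ from high to low concentration with n = 2.
Q = [Pb²⁺]_dilute/[Pb²⁺]_conc = 0.00116/0.015 = 0.0773.
E = 0 − (RT/nF) ln Q = −((8.314×350)/(2×96500))(-2.560) = 0.0386 V.

0.039 V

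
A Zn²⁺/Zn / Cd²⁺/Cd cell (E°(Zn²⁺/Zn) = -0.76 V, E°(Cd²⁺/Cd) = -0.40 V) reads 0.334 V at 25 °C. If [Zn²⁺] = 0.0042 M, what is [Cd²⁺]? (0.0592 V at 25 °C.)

5.6 × 10^-4 M

From the Nernst equation, log Q = n(E° − E)/0.0592 = 2(0.36 − 0.334)/0.0592 = 0.878, so Q = 7.56.
With Q = [Zn²⁺]/[Cd²⁺] and the known concentrations, [Cd²⁺] in the denominator gives [Cd²⁺] = 5.6 × 10^-4 M.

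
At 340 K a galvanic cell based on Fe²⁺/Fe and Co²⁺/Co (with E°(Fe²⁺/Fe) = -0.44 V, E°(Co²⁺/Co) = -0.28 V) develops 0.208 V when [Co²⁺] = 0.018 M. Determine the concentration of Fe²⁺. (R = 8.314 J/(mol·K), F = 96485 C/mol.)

From the Nernst equation, ln Q = nF(E° − E)/RT = 2×96485×(0.16 − 0.208)/(8.314×340) = -3.277, so Q = 0.0378.
With Q = [Fe²⁺]/[Co²⁺] and the known concentrations, [Fe²⁺] in the numerator gives [Fe²⁺] = 6.8 × 10^-4 M.

6.8 × 10^-4 M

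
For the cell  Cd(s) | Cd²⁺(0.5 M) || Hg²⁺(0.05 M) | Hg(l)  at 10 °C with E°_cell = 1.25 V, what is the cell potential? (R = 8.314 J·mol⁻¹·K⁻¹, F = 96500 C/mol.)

Balancing electrons gives n = 2; the reaction quotient is Q = [Cd²⁺]/[Hg²⁺] = 10.0.
E = E° − (RT/nF) ln Q = 1.25 − (8.314×283)/(2×96500) × (2.303) = 1.250 − 0.028 = 1.222 V.

1.22 V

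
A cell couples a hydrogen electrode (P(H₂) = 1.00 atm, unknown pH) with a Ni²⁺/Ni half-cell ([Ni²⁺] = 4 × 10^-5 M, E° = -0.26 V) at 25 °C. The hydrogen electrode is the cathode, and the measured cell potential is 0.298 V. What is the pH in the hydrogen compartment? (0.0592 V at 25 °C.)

pH = 1.56

E°_cell = 0.26 V and n = 2.
log Q = n(E° − E)/0.0592 = 2×(0.26 − 0.298)/0.0592 = -1.284.
With Q = [Ni²⁺]·P(H₂) / [H⁺]^2, solving for [H⁺] gives log[H⁺] = -1.557, so pH = 1.56.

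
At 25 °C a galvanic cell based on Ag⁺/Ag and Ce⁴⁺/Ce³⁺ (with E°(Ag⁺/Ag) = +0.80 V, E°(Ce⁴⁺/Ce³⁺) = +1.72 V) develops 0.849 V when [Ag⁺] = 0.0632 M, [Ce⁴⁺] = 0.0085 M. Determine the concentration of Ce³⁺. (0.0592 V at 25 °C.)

From the Nernst equation, log Q = n(E° − E)/0.0592 = 1(0.92 − 0.849)/0.0592 = 1.199, so Q = 15.8.
With Q = [Ag⁺]·[Ce³⁺]/[Ce⁴⁺] and the known concentrations, [Ce³⁺] in the numerator gives [Ce³⁺] = 2.1 M.

2.1 M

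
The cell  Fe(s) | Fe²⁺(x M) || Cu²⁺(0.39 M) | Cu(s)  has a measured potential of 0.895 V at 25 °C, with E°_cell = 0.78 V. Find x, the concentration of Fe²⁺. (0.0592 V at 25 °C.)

From the Nernst equation, log Q = n(E° − E)/0.0592 = 2(0.78 − 0.895)/0.0592 = -3.885, so Q = 1.3 × 10^-4.
With Q = [Fe²⁺]/[Cu²⁺] and the known concentrations, [Fe²⁺] in the numerator gives [Fe²⁺] = 5.1 × 10^-5 M.

5.1 × 10^-5 M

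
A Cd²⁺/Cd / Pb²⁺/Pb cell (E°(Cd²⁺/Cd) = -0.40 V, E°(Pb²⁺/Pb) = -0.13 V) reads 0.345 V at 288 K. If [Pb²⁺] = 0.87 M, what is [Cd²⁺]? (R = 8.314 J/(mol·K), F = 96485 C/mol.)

From the Nernst equation, ln Q = nF(E° − E)/RT = 2×96485×(0.27 − 0.345)/(8.314×288) = -6.044, so Q = 0.00237.
With Q = [Cd²⁺]/[Pb²⁺] and the known concentrations, [Cd²⁺] in the numerator gives [Cd²⁺] = 0.0021 M.

0.0021 M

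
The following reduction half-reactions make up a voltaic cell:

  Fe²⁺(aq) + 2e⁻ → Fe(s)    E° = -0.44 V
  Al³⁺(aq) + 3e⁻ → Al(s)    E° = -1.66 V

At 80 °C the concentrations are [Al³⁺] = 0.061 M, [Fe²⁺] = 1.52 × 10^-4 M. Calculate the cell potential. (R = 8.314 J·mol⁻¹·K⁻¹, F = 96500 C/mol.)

The Fe²⁺/Fe couple has the higher reduction potential and acts as the cathode, so E°_cell = -0.44 − (-1.66) = 1.22 V.
Balancing electrons gives n = 6; the reaction quotient is Q = [Al³⁺]^2/[Fe²⁺]^3 = 1.06 × 10^9.
E = E° − (RT/nF) ln Q = 1.22 − (8.314×353)/(6×96500) × (20.781) = 1.220 − 0.105 = 1.115 V.

1.11 V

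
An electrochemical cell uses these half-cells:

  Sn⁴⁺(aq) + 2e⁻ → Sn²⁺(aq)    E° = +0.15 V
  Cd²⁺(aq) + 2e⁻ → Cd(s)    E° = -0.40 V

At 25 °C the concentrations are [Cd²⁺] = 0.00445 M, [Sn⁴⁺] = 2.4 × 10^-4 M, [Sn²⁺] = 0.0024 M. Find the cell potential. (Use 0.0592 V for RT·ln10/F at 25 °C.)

0.590 V

The Sn⁴⁺/Sn²⁺ couple has the higher reduction potential and acts as the cathode, so E°_cell = +0.15 − (-0.40) = 0.55 V.
Balancing electrons gives n = 2; the reaction quotient is Q = [Cd²⁺]·[Sn²⁺]/[Sn⁴⁺] = 0.0445.
At 25 °C, E = E° − (0.0592/n) log Q = 0.55 − (0.0592/2)(-1.352) = 0.550 + 0.040 = 0.590 V.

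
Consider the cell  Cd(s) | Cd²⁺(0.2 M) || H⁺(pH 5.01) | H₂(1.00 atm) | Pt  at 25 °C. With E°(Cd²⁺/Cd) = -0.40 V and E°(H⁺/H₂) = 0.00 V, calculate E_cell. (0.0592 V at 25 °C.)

The hydrogen couple is the cathode, so E°_cell = 0.40 V; n = 2.
[H⁺] = 10^(−5.01) = 9.8 × 10^-6 M, and Q = [Cd²⁺]·P(H₂) / [H⁺]^2 = 2.09 × 10^9.
E = E° − (0.0592/2) log Q = 0.40 − (0.0592/2)(9.321) = 0.124 V.

0.12 V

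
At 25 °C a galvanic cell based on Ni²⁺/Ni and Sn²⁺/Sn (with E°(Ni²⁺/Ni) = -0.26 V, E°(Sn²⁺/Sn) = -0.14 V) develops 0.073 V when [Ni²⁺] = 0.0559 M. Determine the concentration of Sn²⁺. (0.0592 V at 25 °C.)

0.0014 M

From the Nernst equation, log Q = n(E° − E)/0.0592 = 2(0.12 − 0.073)/0.0592 = 1.588, so Q = 38.7.
With Q = [Ni²⁺]/[Sn²⁺] and the known concentrations, [Sn²⁺] in the denominator gives [Sn²⁺] = 0.0014 M.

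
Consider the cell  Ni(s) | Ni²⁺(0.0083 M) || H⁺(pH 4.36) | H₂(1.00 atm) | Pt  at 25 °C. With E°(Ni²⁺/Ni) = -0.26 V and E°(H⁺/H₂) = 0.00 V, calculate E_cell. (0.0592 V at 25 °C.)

0.063 V

The hydrogen couple is the cathode, so E°_cell = 0.26 V; n = 2.
[H⁺] = 10^(−4.36) = 4.4 × 10^-5 M, and Q = [Ni²⁺]·P(H₂) / [H⁺]^2 = 4.36 × 10^6.
E = E° − (0.0592/2) log Q = 0.26 − (0.0592/2)(6.639) = 0.063 V.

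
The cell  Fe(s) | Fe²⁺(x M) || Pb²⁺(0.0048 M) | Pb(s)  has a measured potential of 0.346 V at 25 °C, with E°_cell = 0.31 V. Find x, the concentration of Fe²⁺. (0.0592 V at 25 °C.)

From the Nernst equation, log Q = n(E° − E)/0.0592 = 2(0.31 − 0.346)/0.0592 = -1.216, so Q = 0.0608.
With Q = [Fe²⁺]/[Pb²⁺] and the known concentrations, [Fe²⁺] in the numerator gives [Fe²⁺] = 2.9 × 10^-4 M.

2.9 × 10^-4 M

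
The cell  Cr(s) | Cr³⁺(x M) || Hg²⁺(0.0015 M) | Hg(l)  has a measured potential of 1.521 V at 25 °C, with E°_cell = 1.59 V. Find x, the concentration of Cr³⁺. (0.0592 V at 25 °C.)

0.18 M

From the Nernst equation, log Q = n(E° − E)/0.0592 = 6(1.59 − 1.521)/0.0592 = 6.993, so Q = 9.85 × 10^6.
With Q = [Cr³⁺]^2/[Hg²⁺]^3 and the known concentrations, [Cr³⁺]^2 in the numerator gives [Cr³⁺] = 0.18 M.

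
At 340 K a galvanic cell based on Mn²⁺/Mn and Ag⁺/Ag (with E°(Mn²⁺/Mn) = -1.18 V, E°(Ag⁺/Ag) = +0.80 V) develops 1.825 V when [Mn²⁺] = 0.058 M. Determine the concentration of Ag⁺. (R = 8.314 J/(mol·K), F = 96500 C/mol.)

0.0012 M

From the Nernst equation, ln Q = nF(E° − E)/RT = 2×96500×(1.98 − 1.825)/(8.314×340) = 10.583, so Q = 3.94 × 10^4.
With Q = [Mn²⁺]/[Ag⁺]^2 and the known concentrations, [Ag⁺]^2 in the denominator gives [Ag⁺] = 0.0012 M.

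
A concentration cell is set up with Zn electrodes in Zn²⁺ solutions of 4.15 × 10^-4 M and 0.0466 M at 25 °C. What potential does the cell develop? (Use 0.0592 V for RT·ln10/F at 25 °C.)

Both half-cells are Zn²⁺/Zn, so E°_cell = 0. The concentrated side is the cathode; the cell reaction moves Zn²⁺ from high to low concentration with n = 2.
Q = [Zn²⁺]_dilute/[Zn²⁺]_conc = 4.15 × 10^-4/0.0466 = 0.00891.
E = 0 − (0.0592/2) log Q = −(0.0592/2)(-2.050) = 0.0607 V.

0.061 V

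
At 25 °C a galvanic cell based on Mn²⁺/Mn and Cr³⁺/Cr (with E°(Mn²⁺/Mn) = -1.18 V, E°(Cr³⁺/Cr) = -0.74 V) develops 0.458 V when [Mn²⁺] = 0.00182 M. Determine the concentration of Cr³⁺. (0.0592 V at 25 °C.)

6.3 × 10^-4 M

From the Nernst equation, log Q = n(E° − E)/0.0592 = 6(0.44 − 0.458)/0.0592 = -1.824, so Q = 0.0150.
With Q = [Mn²⁺]^3/[Cr³⁺]^2 and the known concentrations, [Cr³⁺]^2 in the denominator gives [Cr³⁺] = 6.3 × 10^-4 M.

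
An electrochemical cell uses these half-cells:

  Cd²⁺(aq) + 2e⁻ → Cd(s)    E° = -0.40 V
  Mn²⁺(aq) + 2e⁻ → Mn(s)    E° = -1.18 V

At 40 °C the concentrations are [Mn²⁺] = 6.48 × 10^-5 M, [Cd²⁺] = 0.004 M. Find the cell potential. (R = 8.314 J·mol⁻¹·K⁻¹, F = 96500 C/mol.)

The Cd²⁺/Cd couple has the higher reduction potential and acts as the cathode, so E°_cell = -0.40 − (-1.18) = 0.78 V.
Balancing electrons gives n = 2; the reaction quotient is Q = [Mn²⁺]/[Cd²⁺] = 0.0162.
E = E° − (RT/nF) ln Q = 0.78 − (8.314×313)/(2×96500) × (-4.123) = 0.780 + 0.056 = 0.836 V.

0.836 V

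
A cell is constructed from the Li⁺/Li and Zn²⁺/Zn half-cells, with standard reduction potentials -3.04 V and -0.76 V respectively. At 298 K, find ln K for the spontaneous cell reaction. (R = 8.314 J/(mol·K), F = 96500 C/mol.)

ln K = 177.6

E°_cell = -0.76 − (-3.04) = 2.28 V, with n = 2 electrons transferred.
At equilibrium E = 0, so the Nernst equation gives ln K = nFE°/RT = (2)(96500)(2.28)/((8.314)(298)) = 177.61.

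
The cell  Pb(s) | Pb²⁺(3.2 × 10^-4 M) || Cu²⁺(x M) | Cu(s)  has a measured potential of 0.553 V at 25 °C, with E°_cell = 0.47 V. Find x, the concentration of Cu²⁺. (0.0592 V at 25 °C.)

From the Nernst equation, log Q = n(E° − E)/0.0592 = 2(0.47 − 0.553)/0.0592 = -2.804, so Q = 0.00157.
With Q = [Pb²⁺]/[Cu²⁺] and the known concentrations, [Cu²⁺] in the denominator gives [Cu²⁺] = 0.2 M.

0.2 M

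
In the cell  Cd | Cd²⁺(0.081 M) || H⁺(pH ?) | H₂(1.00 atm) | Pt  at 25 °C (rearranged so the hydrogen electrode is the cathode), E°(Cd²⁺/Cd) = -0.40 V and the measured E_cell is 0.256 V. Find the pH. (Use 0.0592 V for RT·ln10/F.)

E°_cell = 0.40 V and n = 2.
log Q = n(E° − E)/0.0592 = 2×(0.40 − 0.256)/0.0592 = 4.865.
With Q = [Cd²⁺]·P(H₂) / [H⁺]^2, solving for [H⁺] gives log[H⁺] = -2.978, so pH = 2.98.

pH = 2.98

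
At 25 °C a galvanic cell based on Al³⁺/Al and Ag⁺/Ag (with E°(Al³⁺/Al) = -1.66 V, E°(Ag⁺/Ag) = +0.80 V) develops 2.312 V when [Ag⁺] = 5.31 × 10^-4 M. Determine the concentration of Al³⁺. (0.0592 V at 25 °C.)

0.0047 M

From the Nernst equation, log Q = n(E° − E)/0.0592 = 3(2.46 − 2.312)/0.0592 = 7.500, so Q = 3.16 × 10^7.
With Q = [Al³⁺]/[Ag⁺]^3 and the known concentrations, [Al³⁺] in the numerator gives [Al³⁺] = 0.0047 M.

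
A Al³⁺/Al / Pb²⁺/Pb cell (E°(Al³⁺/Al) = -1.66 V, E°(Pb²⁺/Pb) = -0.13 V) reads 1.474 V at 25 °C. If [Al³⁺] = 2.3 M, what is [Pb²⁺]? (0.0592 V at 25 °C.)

0.022 M

From the Nernst equation, log Q = n(E° − E)/0.0592 = 6(1.53 − 1.474)/0.0592 = 5.676, so Q = 4.74 × 10^5.
With Q = [Al³⁺]^2/[Pb²⁺]^3 and the known concentrations, [Pb²⁺]^3 in the denominator gives [Pb²⁺] = 0.022 M.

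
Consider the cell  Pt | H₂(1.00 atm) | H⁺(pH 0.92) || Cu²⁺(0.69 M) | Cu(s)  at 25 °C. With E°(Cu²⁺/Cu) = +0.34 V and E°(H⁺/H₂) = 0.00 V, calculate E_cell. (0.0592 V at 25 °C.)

0.39 V

The Cu²⁺/Cu couple is the cathode, so E°_cell = 0.34 V; n = 2.
[H⁺] = 10^(−0.92) = 0.12 M, and Q = [H⁺]^2 / ([Cu²⁺]·P(H₂)) = 0.0209.
E = E° − (0.0592/2) log Q = 0.34 − (0.0592/2)(-1.679) = 0.390 V.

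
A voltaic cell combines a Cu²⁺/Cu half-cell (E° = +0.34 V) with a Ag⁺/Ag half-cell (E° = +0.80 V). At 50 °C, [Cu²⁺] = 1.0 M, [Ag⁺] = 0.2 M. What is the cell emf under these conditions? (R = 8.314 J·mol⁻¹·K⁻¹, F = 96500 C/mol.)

0.415 V

The Ag⁺/Ag couple has the higher reduction potential and acts as the cathode, so E°_cell = +0.80 − (+0.34) = 0.46 V.
Balancing electrons gives n = 2; the reaction quotient is Q = [Cu²⁺]/[Ag⁺]^2 = 25.0.
E = E° − (RT/nF) ln Q = 0.46 − (8.314×323)/(2×96500) × (3.219) = 0.460 − 0.045 = 0.415 V.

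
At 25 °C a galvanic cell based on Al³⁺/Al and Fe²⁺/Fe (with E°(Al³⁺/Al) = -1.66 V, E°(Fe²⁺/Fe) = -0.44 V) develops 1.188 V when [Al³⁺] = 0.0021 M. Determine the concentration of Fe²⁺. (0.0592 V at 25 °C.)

0.0014 M

From the Nernst equation, log Q = n(E° − E)/0.0592 = 6(1.22 − 1.188)/0.0592 = 3.243, so Q = 1750.
With Q = [Al³⁺]^2/[Fe²⁺]^3 and the known concentrations, [Fe²⁺]^3 in the denominator gives [Fe²⁺] = 0.0014 M.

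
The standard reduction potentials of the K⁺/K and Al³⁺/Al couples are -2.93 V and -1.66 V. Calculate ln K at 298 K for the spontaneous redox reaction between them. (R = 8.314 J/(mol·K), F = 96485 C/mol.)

E°_cell = -1.66 − (-2.93) = 1.27 V, with n = 3 electrons transferred.
At equilibrium E = 0, so the Nernst equation gives ln K = nFE°/RT = (3)(96485)(1.27)/((8.314)(298)) = 148.37.

ln K = 148.4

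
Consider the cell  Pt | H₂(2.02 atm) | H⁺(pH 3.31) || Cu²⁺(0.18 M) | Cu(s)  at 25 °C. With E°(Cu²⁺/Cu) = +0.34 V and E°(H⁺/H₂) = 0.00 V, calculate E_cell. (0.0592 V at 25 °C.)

0.52 V

The Cu²⁺/Cu couple is the cathode, so E°_cell = 0.34 V; n = 2.
[H⁺] = 10^(−3.31) = 4.9 × 10^-4 M, and Q = [H⁺]^2 / ([Cu²⁺]·P(H₂)) = 6.6 × 10^-7.
E = E° − (0.0592/2) log Q = 0.34 − (0.0592/2)(-6.181) = 0.523 V.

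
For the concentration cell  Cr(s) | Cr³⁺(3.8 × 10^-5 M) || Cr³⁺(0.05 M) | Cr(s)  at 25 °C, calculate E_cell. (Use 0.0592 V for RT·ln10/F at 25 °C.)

Both half-cells are Cr³⁺/Cr, so E°_cell = 0. The concentrated side is the cathode; the cell reaction moves Cr³⁺ from high to low concentration with n = 3.
Q = [Cr³⁺]_dilute/[Cr³⁺]_conc = 3.8 × 10^-5/0.05 = 7.6 × 10^-4.
E = 0 − (0.0592/3) log Q = −(0.0592/3)(-3.119) = 0.0615 V.

0.062 V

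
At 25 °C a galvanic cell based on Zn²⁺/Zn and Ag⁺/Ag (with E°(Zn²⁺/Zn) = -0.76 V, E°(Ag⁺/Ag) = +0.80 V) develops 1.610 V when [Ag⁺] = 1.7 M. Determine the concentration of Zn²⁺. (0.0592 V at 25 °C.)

0.059 M

From the Nernst equation, log Q = n(E° − E)/0.0592 = 2(1.56 − 1.610)/0.0592 = -1.689, so Q = 0.0205.
With Q = [Zn²⁺]/[Ag⁺]^2 and the known concentrations, [Zn²⁺] in the numerator gives [Zn²⁺] = 0.059 M.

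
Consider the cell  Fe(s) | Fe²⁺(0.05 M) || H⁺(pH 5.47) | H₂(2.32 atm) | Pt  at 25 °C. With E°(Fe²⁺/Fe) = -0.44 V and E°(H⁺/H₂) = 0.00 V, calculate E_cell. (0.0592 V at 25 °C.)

0.14 V

The hydrogen couple is the cathode, so E°_cell = 0.44 V; n = 2.
[H⁺] = 10^(−5.47) = 3.4 × 10^-6 M, and Q = [Fe²⁺]·P(H₂) / [H⁺]^2 = 1.01 × 10^10.
E = E° − (0.0592/2) log Q = 0.44 − (0.0592/2)(10.004) = 0.144 V.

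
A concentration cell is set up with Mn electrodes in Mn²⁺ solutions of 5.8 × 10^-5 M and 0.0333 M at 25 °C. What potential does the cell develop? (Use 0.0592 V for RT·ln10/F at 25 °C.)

Both half-cells are Mn²⁺/Mn, so E°_cell = 0. The concentrated side is the cathode; the cell reaction moves Mn²⁺ from high to low concentration with n = 2.
Q = [Mn²⁺]_dilute/[Mn²⁺]_conc = 5.8 × 10^-5/0.0333 = 0.00174.
E = 0 − (0.0592/2) log Q = −(0.0592/2)(-2.759) = 0.0817 V.

0.082 V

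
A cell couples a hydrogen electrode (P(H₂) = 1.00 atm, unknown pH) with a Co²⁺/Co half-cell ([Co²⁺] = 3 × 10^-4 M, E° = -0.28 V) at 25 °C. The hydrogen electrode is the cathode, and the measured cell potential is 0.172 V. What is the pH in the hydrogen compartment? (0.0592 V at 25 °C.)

E°_cell = 0.28 V and n = 2.
log Q = n(E° − E)/0.0592 = 2×(0.28 − 0.172)/0.0592 = 3.649.
With Q = [Co²⁺]·P(H₂) / [H⁺]^2, solving for [H⁺] gives log[H⁺] = -3.586, so pH = 3.59.

pH = 3.59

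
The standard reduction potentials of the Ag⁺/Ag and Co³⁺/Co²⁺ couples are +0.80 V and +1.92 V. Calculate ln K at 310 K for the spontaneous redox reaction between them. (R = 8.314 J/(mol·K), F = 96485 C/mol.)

E°_cell = +1.92 − (+0.80) = 1.12 V, with n = 1 electron transferred.
At equilibrium E = 0, so the Nernst equation gives ln K = nFE°/RT = (1)(96485)(1.12)/((8.314)(310)) = 41.93.

ln K = 41.9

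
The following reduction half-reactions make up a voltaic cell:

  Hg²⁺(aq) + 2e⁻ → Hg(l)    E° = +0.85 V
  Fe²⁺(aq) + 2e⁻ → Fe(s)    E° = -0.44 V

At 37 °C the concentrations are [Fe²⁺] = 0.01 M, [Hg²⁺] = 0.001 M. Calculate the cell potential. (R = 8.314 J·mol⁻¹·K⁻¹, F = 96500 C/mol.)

1.26 V

The Hg²⁺/Hg couple has the higher reduction potential and acts as the cathode, so E°_cell = +0.85 − (-0.44) = 1.29 V.
Balancing electrons gives n = 2; the reaction quotient is Q = [Fe²⁺]/[Hg²⁺] = 10.0.
E = E° − (RT/nF) ln Q = 1.29 − (8.314×310)/(2×96500) × (2.303) = 1.290 − 0.031 = 1.259 V.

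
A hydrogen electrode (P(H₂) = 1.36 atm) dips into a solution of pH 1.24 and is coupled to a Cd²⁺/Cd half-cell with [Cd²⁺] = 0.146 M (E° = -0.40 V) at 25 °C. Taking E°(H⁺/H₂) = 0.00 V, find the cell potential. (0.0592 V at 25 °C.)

0.35 V

The hydrogen couple is the cathode, so E°_cell = 0.40 V; n = 2.
[H⁺] = 10^(−1.24) = 0.058 M, and Q = [Cd²⁺]·P(H₂) / [H⁺]^2 = 60.0.
E = E° − (0.0592/2) log Q = 0.40 − (0.0592/2)(1.778) = 0.347 V.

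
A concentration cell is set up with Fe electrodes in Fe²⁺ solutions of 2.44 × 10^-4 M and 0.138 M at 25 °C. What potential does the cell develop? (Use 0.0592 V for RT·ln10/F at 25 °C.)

0.081 V

Both half-cells are Fe²⁺/Fe, so E°_cell = 0. The concentrated side is the cathode; the cell reaction moves Fe²⁺ from high to low concentration with n = 2.
Q = [Fe²⁺]_dilute/[Fe²⁺]_conc = 2.44 × 10^-4/0.138 = 0.00177.
E = 0 − (0.0592/2) log Q = −(0.0592/2)(-2.752) = 0.0815 V.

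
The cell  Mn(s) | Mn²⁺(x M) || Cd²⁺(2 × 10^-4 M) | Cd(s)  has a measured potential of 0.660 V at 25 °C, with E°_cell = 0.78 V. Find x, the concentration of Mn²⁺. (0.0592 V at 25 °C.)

From the Nernst equation, log Q = n(E° − E)/0.0592 = 2(0.78 − 0.660)/0.0592 = 4.054, so Q = 1.13 × 10^4.
With Q = [Mn²⁺]/[Cd²⁺] and the known concentrations, [Mn²⁺] in the numerator gives [Mn²⁺] = 2.3 M.

2.3 M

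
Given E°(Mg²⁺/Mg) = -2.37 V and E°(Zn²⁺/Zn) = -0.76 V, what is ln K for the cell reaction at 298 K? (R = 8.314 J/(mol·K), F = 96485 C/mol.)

ln K = 125.4

E°_cell = -0.76 − (-2.37) = 1.61 V, with n = 2 electrons transferred.
At equilibrium E = 0, so the Nernst equation gives ln K = nFE°/RT = (2)(96485)(1.61)/((8.314)(298)) = 125.40.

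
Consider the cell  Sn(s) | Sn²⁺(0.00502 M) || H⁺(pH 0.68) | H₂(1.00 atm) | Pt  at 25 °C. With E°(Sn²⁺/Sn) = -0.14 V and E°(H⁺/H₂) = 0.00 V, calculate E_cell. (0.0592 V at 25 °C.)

The hydrogen couple is the cathode, so E°_cell = 0.14 V; n = 2.
[H⁺] = 10^(−0.68) = 0.21 M, and Q = [Sn²⁺]·P(H₂) / [H⁺]^2 = 0.115.
E = E° − (0.0592/2) log Q = 0.14 − (0.0592/2)(-0.939) = 0.168 V.

0.17 V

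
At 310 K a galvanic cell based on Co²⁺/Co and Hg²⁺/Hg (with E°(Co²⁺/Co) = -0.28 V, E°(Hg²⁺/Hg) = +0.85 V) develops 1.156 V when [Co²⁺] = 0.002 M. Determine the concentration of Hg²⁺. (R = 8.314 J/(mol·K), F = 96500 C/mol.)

From the Nernst equation, ln Q = nF(E° − E)/RT = 2×96500×(1.13 − 1.156)/(8.314×310) = -1.947, so Q = 0.143.
With Q = [Co²⁺]/[Hg²⁺] and the known concentrations, [Hg²⁺] in the denominator gives [Hg²⁺] = 0.014 M.

0.014 M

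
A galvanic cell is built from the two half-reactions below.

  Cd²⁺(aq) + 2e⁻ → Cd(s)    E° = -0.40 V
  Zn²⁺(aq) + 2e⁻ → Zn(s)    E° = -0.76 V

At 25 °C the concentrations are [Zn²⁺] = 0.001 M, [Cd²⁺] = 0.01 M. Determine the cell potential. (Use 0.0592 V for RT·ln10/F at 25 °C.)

The Cd²⁺/Cd couple has the higher reduction potential and acts as the cathode, so E°_cell = -0.40 − (-0.76) = 0.36 V.
Balancing electrons gives n = 2; the reaction quotient is Q = [Zn²⁺]/[Cd²⁺] = 0.100.
At 25 °C, E = E° − (0.0592/n) log Q = 0.36 − (0.0592/2)(-1.000) = 0.360 + 0.030 = 0.390 V.

0.390 V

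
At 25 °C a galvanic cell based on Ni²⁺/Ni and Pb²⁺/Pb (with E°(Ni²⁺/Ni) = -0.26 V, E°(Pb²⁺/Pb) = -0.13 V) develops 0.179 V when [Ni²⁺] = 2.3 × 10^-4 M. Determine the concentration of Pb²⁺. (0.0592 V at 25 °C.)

From the Nernst equation, log Q = n(E° − E)/0.0592 = 2(0.13 − 0.179)/0.0592 = -1.655, so Q = 0.0221.
With Q = [Ni²⁺]/[Pb²⁺] and the known concentrations, [Pb²⁺] in the denominator gives [Pb²⁺] = 0.01 M.

0.01 M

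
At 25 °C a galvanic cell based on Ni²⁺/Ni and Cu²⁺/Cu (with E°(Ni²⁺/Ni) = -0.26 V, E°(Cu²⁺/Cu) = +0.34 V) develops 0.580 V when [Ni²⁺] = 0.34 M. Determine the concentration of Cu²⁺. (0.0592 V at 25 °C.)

From the Nernst equation, log Q = n(E° − E)/0.0592 = 2(0.60 − 0.580)/0.0592 = 0.676, so Q = 4.74.
With Q = [Ni²⁺]/[Cu²⁺] and the known concentrations, [Cu²⁺] in the denominator gives [Cu²⁺] = 0.072 M.

0.072 M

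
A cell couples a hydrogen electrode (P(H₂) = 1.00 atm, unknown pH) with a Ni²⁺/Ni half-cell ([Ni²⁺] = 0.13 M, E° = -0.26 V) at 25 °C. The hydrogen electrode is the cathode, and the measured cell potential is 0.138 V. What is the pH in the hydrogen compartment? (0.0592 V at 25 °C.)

pH = 2.50

E°_cell = 0.26 V and n = 2.
log Q = n(E° − E)/0.0592 = 2×(0.26 − 0.138)/0.0592 = 4.122.
With Q = [Ni²⁺]·P(H₂) / [H⁺]^2, solving for [H⁺] gives log[H⁺] = -2.504, so pH = 2.50.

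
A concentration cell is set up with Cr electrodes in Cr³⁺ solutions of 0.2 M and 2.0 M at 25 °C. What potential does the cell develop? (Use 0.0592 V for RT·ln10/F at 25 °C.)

Both half-cells are Cr³⁺/Cr, so E°_cell = 0. The concentrated side is the cathode; the cell reaction moves Cr³⁺ from high to low concentration with n = 3.
Q = [Cr³⁺]_dilute/[Cr³⁺]_conc = 0.2/2.0 = 0.100.
E = 0 − (0.0592/3) log Q = −(0.0592/3)(-1.000) = 0.0197 V.

0.020 V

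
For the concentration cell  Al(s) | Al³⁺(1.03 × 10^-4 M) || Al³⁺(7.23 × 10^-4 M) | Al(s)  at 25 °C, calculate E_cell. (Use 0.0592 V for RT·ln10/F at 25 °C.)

Both half-cells are Al³⁺/Al, so E°_cell = 0. The concentrated side is the cathode; the cell reaction moves Al³⁺ from high to low concentration with n = 3.
Q = [Al³⁺]_dilute/[Al³⁺]_conc = 1.03 × 10^-4/7.23 × 10^-4 = 0.142.
E = 0 − (0.0592/3) log Q = −(0.0592/3)(-0.846) = 0.0167 V.

0.017 V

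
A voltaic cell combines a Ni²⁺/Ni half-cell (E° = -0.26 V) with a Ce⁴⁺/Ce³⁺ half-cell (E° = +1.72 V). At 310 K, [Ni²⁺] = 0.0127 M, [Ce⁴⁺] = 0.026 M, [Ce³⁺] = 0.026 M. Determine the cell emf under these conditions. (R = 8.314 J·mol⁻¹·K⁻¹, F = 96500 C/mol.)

The Ce⁴⁺/Ce³⁺ couple has the higher reduction potential and acts as the cathode, so E°_cell = +1.72 − (-0.26) = 1.98 V.
Balancing electrons gives n = 2; the reaction quotient is Q = [Ni²⁺]·[Ce³⁺]^2/[Ce⁴⁺]^2 = 0.0127.
E = E° − (RT/nF) ln Q = 1.98 − (8.314×310)/(2×96500) × (-4.366) = 1.980 + 0.058 = 2.038 V.

2.04 V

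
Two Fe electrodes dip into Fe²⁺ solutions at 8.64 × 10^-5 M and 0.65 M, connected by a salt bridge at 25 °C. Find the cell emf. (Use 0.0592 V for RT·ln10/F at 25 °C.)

0.11 V

Both half-cells are Fe²⁺/Fe, so E°_cell = 0. The concentrated side is the cathode; the cell reaction moves Fe²⁺ from high to low concentration with n = 2.
Q = [Fe²⁺]_dilute/[Fe²⁺]_conc = 8.64 × 10^-5/0.65 = 1.33 × 10^-4.
E = 0 − (0.0592/2) log Q = −(0.0592/2)(-3.876) = 0.1147 V.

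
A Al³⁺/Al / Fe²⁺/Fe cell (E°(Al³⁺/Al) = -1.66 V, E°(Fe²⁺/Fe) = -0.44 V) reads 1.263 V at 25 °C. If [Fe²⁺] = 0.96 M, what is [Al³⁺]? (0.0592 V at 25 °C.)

0.0062 M

From the Nernst equation, log Q = n(E° − E)/0.0592 = 6(1.22 − 1.263)/0.0592 = -4.358, so Q = 4.38 × 10^-5.
With Q = [Al³⁺]^2/[Fe²⁺]^3 and the known concentrations, [Al³⁺]^2 in the numerator gives [Al³⁺] = 0.0062 M.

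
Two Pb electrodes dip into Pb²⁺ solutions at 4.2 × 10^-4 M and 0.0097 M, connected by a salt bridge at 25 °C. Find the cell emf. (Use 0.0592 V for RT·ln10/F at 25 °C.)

Both half-cells are Pb²⁺/Pb, so E°_cell = 0. The concentrated side is the cathode; the cell reaction moves Pb²⁺ from high to low concentration with n = 2.
Q = [Pb²⁺]_dilute/[Pb²⁺]_conc = 4.2 × 10^-4/0.0097 = 0.0433.
E = 0 − (0.0592/2) log Q = −(0.0592/2)(-1.364) = 0.0404 V.

0.040 V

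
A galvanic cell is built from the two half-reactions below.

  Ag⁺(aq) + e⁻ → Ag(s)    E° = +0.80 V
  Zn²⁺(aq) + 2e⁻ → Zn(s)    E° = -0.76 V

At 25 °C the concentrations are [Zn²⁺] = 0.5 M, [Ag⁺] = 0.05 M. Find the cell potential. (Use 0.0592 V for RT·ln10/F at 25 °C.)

1.49 V

The Ag⁺/Ag couple has the higher reduction potential and acts as the cathode, so E°_cell = +0.80 − (-0.76) = 1.56 V.
Balancing electrons gives n = 2; the reaction quotient is Q = [Zn²⁺]/[Ag⁺]^2 = 200.
At 25 °C, E = E° − (0.0592/n) log Q = 1.56 − (0.0592/2)(2.301) = 1.560 − 0.068 = 1.492 V.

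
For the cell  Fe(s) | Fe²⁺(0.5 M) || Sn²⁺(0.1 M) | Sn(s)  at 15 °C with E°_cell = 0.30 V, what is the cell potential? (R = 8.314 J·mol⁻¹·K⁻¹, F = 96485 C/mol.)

0.280 V

Balancing electrons gives n = 2; the reaction quotient is Q = [Fe²⁺]/[Sn²⁺] = 5.00.
E = E° − (RT/nF) ln Q = 0.30 − (8.314×288)/(2×96485) × (1.609) = 0.300 − 0.020 = 0.280 V.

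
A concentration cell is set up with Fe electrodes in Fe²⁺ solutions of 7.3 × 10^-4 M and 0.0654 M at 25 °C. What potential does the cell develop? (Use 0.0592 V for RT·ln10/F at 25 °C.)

Both half-cells are Fe²⁺/Fe, so E°_cell = 0. The concentrated side is the cathode; the cell reaction moves Fe²⁺ from high to low concentration with n = 2.
Q = [Fe²⁺]_dilute/[Fe²⁺]_conc = 7.3 × 10^-4/0.0654 = 0.0112.
E = 0 − (0.0592/2) log Q = −(0.0592/2)(-1.952) = 0.0578 V.

0.058 V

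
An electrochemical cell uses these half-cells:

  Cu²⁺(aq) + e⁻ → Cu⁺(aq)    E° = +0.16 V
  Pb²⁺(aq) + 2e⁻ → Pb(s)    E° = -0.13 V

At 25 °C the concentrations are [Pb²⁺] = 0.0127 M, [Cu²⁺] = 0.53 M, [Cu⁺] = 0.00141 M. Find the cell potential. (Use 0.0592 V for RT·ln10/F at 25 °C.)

0.499 V

The Cu²⁺/Cu⁺ couple has the higher reduction potential and acts as the cathode, so E°_cell = +0.16 − (-0.13) = 0.29 V.
Balancing electrons gives n = 2; the reaction quotient is Q = [Pb²⁺]·[Cu⁺]^2/[Cu²⁺]^2 = 8.99 × 10^-8.
At 25 °C, E = E° − (0.0592/n) log Q = 0.29 − (0.0592/2)(-7.046) = 0.290 + 0.209 = 0.499 V.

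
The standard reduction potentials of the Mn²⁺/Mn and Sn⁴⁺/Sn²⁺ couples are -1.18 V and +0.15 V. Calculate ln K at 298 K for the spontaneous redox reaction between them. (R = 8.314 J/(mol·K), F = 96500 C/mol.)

ln K = 103.6

E°_cell = +0.15 − (-1.18) = 1.33 V, with n = 2 electrons transferred.
At equilibrium E = 0, so the Nernst equation gives ln K = nFE°/RT = (2)(96500)(1.33)/((8.314)(298)) = 103.61.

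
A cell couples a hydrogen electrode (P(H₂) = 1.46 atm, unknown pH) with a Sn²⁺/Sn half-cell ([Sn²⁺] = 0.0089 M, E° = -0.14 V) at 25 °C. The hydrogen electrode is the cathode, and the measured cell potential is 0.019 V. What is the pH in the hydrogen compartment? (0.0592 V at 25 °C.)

pH = 2.99

E°_cell = 0.14 V and n = 2.
log Q = n(E° − E)/0.0592 = 2×(0.14 − 0.019)/0.0592 = 4.088.
With Q = [Sn²⁺]·P(H₂) / [H⁺]^2, solving for [H⁺] gives log[H⁺] = -2.987, so pH = 2.99.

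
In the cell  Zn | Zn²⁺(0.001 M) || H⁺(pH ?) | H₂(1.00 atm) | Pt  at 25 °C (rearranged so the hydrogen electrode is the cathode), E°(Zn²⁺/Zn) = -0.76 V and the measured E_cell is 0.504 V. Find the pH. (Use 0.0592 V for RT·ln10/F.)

E°_cell = 0.76 V and n = 2.
log Q = n(E° − E)/0.0592 = 2×(0.76 − 0.504)/0.0592 = 8.649.
With Q = [Zn²⁺]·P(H₂) / [H⁺]^2, solving for [H⁺] gives log[H⁺] = -5.824, so pH = 5.82.

pH = 5.82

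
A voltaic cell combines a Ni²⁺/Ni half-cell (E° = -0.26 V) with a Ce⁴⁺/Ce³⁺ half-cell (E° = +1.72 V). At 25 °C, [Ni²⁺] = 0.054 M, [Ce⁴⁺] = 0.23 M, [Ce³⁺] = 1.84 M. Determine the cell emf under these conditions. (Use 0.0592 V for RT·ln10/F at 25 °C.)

The Ce⁴⁺/Ce³⁺ couple has the higher reduction potential and acts as the cathode, so E°_cell = +1.72 − (-0.26) = 1.98 V.
Balancing electrons gives n = 2; the reaction quotient is Q = [Ni²⁺]·[Ce³⁺]^2/[Ce⁴⁺]^2 = 3.46.
At 25 °C, E = E° − (0.0592/n) log Q = 1.98 − (0.0592/2)(0.539) = 1.980 − 0.016 = 1.964 V.

1.96 V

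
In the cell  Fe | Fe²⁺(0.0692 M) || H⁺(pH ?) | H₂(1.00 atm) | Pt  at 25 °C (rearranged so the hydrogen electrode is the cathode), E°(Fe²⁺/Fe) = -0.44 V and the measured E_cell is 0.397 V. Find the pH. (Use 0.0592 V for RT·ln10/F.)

pH = 1.31

E°_cell = 0.44 V and n = 2.
log Q = n(E° − E)/0.0592 = 2×(0.44 − 0.397)/0.0592 = 1.453.
With Q = [Fe²⁺]·P(H₂) / [H⁺]^2, solving for [H⁺] gives log[H⁺] = -1.306, so pH = 1.31.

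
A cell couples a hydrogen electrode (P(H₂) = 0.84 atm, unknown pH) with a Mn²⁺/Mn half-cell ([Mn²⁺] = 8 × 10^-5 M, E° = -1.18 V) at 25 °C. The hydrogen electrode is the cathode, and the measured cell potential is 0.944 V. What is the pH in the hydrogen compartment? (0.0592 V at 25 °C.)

pH = 6.07

E°_cell = 1.18 V and n = 2.
log Q = n(E° − E)/0.0592 = 2×(1.18 − 0.944)/0.0592 = 7.973.
With Q = [Mn²⁺]·P(H₂) / [H⁺]^2, solving for [H⁺] gives log[H⁺] = -6.073, so pH = 6.07.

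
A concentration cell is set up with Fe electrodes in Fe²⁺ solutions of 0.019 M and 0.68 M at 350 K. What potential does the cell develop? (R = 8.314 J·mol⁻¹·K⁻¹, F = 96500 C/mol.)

Both half-cells are Fe²⁺/Fe, so E°_cell = 0. The concentrated side is the cathode; the cell reaction moves Fe²⁺ from high to low concentration with n = 2.
Q = [Fe²⁺]_dilute/[Fe²⁺]_conc = 0.019/0.68 = 0.0279.
E = 0 − (RT/nF) ln Q = −((8.314×350)/(2×96500))(-3.578) = 0.0539 V.

0.054 V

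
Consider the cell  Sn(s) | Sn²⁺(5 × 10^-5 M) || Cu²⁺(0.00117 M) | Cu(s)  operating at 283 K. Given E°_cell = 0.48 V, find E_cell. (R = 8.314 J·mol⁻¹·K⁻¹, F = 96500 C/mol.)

Balancing electrons gives n = 2; the reaction quotient is Q = [Sn²⁺]/[Cu²⁺] = 0.0427.
E = E° − (RT/nF) ln Q = 0.48 − (8.314×283)/(2×96500) × (-3.153) = 0.480 + 0.038 = 0.518 V.

0.518 V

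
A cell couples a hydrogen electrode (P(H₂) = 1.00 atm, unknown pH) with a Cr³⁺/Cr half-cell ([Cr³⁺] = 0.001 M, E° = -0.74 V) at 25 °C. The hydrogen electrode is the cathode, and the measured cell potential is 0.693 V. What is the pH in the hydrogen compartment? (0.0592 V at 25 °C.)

E°_cell = 0.74 V and n = 6.
log Q = n(E° − E)/0.0592 = 6×(0.74 − 0.693)/0.0592 = 4.764.
With Q = [Cr³⁺]^2·P(H₂)^3 / [H⁺]^6, solving for [H⁺] gives log[H⁺] = -1.794, so pH = 1.79.

pH = 1.79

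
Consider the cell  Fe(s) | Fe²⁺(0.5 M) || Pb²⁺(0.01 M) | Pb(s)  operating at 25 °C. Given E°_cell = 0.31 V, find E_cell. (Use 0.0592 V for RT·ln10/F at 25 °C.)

Balancing electrons gives n = 2; the reaction quotient is Q = [Fe²⁺]/[Pb²⁺] = 50.0.
At 25 °C, E = E° − (0.0592/n) log Q = 0.31 − (0.0592/2)(1.699) = 0.310 − 0.050 = 0.260 V.

0.260 V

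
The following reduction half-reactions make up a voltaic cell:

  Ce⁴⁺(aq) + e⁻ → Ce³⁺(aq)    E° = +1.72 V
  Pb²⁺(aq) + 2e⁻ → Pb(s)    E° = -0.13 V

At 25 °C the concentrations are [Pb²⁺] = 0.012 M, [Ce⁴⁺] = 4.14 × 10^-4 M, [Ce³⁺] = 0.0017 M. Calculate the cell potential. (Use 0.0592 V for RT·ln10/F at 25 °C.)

1.87 V

The Ce⁴⁺/Ce³⁺ couple has the higher reduction potential and acts as the cathode, so E°_cell = +1.72 − (-0.13) = 1.85 V.
Balancing electrons gives n = 2; the reaction quotient is Q = [Pb²⁺]·[Ce³⁺]^2/[Ce⁴⁺]^2 = 0.202.
At 25 °C, E = E° − (0.0592/n) log Q = 1.85 − (0.0592/2)(-0.694) = 1.850 + 0.021 = 1.871 V.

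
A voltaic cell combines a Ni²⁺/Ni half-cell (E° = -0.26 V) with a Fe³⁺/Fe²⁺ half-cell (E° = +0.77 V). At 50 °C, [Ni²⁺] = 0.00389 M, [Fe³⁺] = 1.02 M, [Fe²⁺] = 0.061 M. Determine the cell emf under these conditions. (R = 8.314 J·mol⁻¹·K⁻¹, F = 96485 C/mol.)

1.19 V

The Fe³⁺/Fe²⁺ couple has the higher reduction potential and acts as the cathode, so E°_cell = +0.77 − (-0.26) = 1.03 V.
Balancing electrons gives n = 2; the reaction quotient is Q = [Ni²⁺]·[Fe²⁺]^2/[Fe³⁺]^2 = 1.39 × 10^-5.
E = E° − (RT/nF) ln Q = 1.03 − (8.314×323)/(2×96485) × (-11.183) = 1.030 + 0.156 = 1.186 V.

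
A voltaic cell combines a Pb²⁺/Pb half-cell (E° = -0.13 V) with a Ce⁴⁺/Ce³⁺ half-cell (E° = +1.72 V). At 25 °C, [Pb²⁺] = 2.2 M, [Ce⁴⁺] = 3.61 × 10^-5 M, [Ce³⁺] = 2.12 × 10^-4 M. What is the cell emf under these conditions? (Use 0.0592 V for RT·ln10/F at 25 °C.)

1.79 V

The Ce⁴⁺/Ce³⁺ couple has the higher reduction potential and acts as the cathode, so E°_cell = +1.72 − (-0.13) = 1.85 V.
Balancing electrons gives n = 2; the reaction quotient is Q = [Pb²⁺]·[Ce³⁺]^2/[Ce⁴⁺]^2 = 75.9.
At 25 °C, E = E° − (0.0592/n) log Q = 1.85 − (0.0592/2)(1.880) = 1.850 − 0.056 = 1.794 V.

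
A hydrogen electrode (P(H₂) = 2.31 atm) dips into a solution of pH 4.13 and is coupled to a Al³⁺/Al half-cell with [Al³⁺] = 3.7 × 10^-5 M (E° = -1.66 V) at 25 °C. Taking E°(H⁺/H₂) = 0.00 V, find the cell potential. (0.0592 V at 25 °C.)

The hydrogen couple is the cathode, so E°_cell = 1.66 V; n = 6.
[H⁺] = 10^(−4.13) = 7.4 × 10^-5 M, and Q = [Al³⁺]^2·P(H₂)^3 / [H⁺]^6 = 1.02 × 10^17.
E = E° − (0.0592/6) log Q = 1.66 − (0.0592/6)(17.007) = 1.492 V.

1.49 V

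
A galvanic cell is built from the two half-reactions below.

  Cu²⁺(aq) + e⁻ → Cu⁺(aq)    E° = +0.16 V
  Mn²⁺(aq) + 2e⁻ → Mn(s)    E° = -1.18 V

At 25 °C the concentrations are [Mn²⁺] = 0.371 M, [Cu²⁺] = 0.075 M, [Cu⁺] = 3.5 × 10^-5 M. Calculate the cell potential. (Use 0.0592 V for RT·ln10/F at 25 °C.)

The Cu²⁺/Cu⁺ couple has the higher reduction potential and acts as the cathode, so E°_cell = +0.16 − (-1.18) = 1.34 V.
Balancing electrons gives n = 2; the reaction quotient is Q = [Mn²⁺]·[Cu⁺]^2/[Cu²⁺]^2 = 8.08 × 10^-8.
At 25 °C, E = E° − (0.0592/n) log Q = 1.34 − (0.0592/2)(-7.093) = 1.340 + 0.210 = 1.550 V.

1.55 V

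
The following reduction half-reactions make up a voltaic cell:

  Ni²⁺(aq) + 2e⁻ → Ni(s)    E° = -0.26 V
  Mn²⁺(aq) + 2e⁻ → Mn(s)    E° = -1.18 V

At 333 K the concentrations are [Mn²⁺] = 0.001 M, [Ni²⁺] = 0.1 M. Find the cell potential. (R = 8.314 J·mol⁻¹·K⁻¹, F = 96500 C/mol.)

0.986 V

The Ni²⁺/Ni couple has the higher reduction potential and acts as the cathode, so E°_cell = -0.26 − (-1.18) = 0.92 V.
Balancing electrons gives n = 2; the reaction quotient is Q = [Mn²⁺]/[Ni²⁺] = 0.0100.
E = E° − (RT/nF) ln Q = 0.92 − (8.314×333)/(2×96500) × (-4.605) = 0.920 + 0.066 = 0.986 V.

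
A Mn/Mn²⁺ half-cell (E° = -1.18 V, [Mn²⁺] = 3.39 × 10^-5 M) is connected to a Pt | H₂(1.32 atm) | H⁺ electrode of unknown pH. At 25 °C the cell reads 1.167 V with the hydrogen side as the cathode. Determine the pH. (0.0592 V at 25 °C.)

E°_cell = 1.18 V and n = 2.
log Q = n(E° − E)/0.0592 = 2×(1.18 − 1.167)/0.0592 = 0.439.
With Q = [Mn²⁺]·P(H₂) / [H⁺]^2, solving for [H⁺] gives log[H⁺] = -2.394, so pH = 2.39.

pH = 2.39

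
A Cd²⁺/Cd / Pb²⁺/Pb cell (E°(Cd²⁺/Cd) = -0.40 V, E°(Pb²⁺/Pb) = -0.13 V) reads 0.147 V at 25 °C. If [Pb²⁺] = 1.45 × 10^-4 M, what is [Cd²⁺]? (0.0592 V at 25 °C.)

2.1 M

From the Nernst equation, log Q = n(E° − E)/0.0592 = 2(0.27 − 0.147)/0.0592 = 4.155, so Q = 1.43 × 10^4.
With Q = [Cd²⁺]/[Pb²⁺] and the known concentrations, [Cd²⁺] in the numerator gives [Cd²⁺] = 2.1 M.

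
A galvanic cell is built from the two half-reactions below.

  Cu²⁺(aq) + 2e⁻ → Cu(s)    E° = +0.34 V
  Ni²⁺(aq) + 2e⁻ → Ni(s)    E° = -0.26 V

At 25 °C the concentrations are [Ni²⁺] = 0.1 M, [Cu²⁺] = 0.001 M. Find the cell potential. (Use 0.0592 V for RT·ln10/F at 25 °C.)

0.541 V

The Cu²⁺/Cu couple has the higher reduction potential and acts as the cathode, so E°_cell = +0.34 − (-0.26) = 0.60 V.
Balancing electrons gives n = 2; the reaction quotient is Q = [Ni²⁺]/[Cu²⁺] = 100.
At 25 °C, E = E° − (0.0592/n) log Q = 0.60 − (0.0592/2)(2.000) = 0.600 − 0.059 = 0.541 V.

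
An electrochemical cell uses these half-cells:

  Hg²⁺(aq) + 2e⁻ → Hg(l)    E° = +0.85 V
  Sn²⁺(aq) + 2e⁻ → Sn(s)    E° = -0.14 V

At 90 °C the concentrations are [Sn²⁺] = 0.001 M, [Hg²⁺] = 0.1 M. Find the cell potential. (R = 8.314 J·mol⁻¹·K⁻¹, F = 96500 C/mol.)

1.06 V

The Hg²⁺/Hg couple has the higher reduction potential and acts as the cathode, so E°_cell = +0.85 − (-0.14) = 0.99 V.
Balancing electrons gives n = 2; the reaction quotient is Q = [Sn²⁺]/[Hg²⁺] = 0.0100.
E = E° − (RT/nF) ln Q = 0.99 − (8.314×363)/(2×96500) × (-4.605) = 0.990 + 0.072 = 1.062 V.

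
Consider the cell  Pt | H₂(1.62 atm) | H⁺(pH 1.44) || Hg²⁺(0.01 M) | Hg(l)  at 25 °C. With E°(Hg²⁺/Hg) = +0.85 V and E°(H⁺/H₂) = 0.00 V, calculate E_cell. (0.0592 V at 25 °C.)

0.88 V

The Hg²⁺/Hg couple is the cathode, so E°_cell = 0.85 V; n = 2.
[H⁺] = 10^(−1.44) = 0.036 M, and Q = [H⁺]^2 / ([Hg²⁺]·P(H₂)) = 0.0814.
E = E° − (0.0592/2) log Q = 0.85 − (0.0592/2)(-1.090) = 0.882 V.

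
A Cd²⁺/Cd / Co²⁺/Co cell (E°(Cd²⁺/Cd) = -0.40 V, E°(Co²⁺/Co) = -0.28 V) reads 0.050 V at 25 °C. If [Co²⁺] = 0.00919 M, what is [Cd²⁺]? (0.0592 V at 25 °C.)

From the Nernst equation, log Q = n(E° − E)/0.0592 = 2(0.12 − 0.050)/0.0592 = 2.365, so Q = 232.
With Q = [Cd²⁺]/[Co²⁺] and the known concentrations, [Cd²⁺] in the numerator gives [Cd²⁺] = 2.1 M.

2.1 M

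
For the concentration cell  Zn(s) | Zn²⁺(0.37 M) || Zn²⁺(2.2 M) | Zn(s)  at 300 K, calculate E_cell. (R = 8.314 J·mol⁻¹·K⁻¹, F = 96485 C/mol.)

Both half-cells are Zn²⁺/Zn, so E°_cell = 0. The concentrated side is the cathode; the cell reaction moves Zn²⁺ from high to low concentration with n = 2.
Q = [Zn²⁺]_dilute/[Zn²⁺]_conc = 0.37/2.2 = 0.168.
E = 0 − (RT/nF) ln Q = −((8.314×300)/(2×96485))(-1.783) = 0.0230 V.

0.023 V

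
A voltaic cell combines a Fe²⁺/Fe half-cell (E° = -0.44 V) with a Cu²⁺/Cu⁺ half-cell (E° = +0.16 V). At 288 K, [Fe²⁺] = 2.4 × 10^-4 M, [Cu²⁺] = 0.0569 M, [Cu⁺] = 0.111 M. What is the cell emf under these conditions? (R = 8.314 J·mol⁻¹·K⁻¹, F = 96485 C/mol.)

The Cu²⁺/Cu⁺ couple has the higher reduction potential and acts as the cathode, so E°_cell = +0.16 − (-0.44) = 0.60 V.
Balancing electrons gives n = 2; the reaction quotient is Q = [Fe²⁺]·[Cu⁺]^2/[Cu²⁺]^2 = 9.13 × 10^-4.
E = E° − (RT/nF) ln Q = 0.60 − (8.314×288)/(2×96485) × (-6.998) = 0.600 + 0.087 = 0.687 V.

0.687 V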